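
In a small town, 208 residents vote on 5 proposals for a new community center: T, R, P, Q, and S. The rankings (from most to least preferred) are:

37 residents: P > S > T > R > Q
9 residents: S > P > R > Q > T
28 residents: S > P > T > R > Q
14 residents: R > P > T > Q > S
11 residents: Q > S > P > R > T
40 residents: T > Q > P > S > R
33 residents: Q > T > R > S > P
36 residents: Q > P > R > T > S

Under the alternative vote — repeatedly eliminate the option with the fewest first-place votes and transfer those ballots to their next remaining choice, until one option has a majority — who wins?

Round 1: T 40, R 14, P 37, Q 80, S 37. Eliminate R.
Round 2: T 40, P 51, Q 80, S 37. Eliminate S.
Round 3: T 40, P 88, Q 80. Eliminate T.
Round 4: P 88, Q 120. Q has a majority.

Q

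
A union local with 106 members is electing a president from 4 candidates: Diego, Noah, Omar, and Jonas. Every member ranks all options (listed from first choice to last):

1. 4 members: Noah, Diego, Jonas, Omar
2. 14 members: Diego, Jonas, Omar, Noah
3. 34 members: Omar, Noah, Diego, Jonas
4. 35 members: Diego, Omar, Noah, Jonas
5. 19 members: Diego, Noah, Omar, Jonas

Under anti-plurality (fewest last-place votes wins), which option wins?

Diego

Last-place votes: Diego 0, Noah 14, Omar 4, Jonas 88.
Diego is ranked last by the fewest voters, so Diego wins.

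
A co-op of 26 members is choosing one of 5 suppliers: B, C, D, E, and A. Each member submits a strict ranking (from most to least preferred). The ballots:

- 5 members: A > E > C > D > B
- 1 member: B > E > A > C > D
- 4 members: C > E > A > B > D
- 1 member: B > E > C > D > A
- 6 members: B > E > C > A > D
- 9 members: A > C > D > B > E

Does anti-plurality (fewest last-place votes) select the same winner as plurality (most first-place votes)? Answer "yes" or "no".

Anti-plurality — last-place votes: B 5, C 0, D 11, E 9, A 1. Winner: C.
Plurality — first-place votes: B 8, C 4, D 0, E 0, A 14. Winner: A.
The two methods disagree.

no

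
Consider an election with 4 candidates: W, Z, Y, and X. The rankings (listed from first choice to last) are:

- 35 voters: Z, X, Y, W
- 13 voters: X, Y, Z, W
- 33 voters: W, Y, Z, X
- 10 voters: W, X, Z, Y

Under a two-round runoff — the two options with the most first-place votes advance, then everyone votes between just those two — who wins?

Z

Round 1 first-place votes: W 43, Z 35, Y 0, X 13.
W and Z advance.
Runoff: W is preferred to Z by 43 voters; Z by 48.
Z wins the runoff.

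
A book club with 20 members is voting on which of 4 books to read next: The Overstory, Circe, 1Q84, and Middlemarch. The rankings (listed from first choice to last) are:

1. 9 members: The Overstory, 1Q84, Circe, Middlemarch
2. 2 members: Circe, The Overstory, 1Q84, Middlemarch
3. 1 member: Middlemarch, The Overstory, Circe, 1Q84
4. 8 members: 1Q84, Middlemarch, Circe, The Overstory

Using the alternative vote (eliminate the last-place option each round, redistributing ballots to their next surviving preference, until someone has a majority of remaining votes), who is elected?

Round 1: The Overstory 9, Circe 2, 1Q84 8, Middlemarch 1. Eliminate Middlemarch.
Round 2: The Overstory 10, Circe 2, 1Q84 8. Eliminate Circe.
Round 3: The Overstory 12, 1Q84 8. The Overstory has a majority.

The Overstory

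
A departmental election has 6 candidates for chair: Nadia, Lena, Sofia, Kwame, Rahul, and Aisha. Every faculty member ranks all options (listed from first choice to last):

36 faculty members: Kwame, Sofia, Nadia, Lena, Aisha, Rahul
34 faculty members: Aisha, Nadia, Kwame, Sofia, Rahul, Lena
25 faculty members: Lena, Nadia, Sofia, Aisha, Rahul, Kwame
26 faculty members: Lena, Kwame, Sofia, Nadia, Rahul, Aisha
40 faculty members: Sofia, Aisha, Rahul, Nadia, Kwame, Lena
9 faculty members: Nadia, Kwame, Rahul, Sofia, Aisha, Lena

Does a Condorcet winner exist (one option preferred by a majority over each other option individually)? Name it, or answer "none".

none

Checking pairwise contests:
Sofia beats Nadia 102–68.
Nadia beats Lena 119–51.
Kwame beats Sofia 105–65.
Nadia beats Kwame 108–62.
Nadia beats Rahul 130–40.
Nadia beats Aisha 96–74.
Every option loses at least one head-to-head, so there is no Condorcet winner.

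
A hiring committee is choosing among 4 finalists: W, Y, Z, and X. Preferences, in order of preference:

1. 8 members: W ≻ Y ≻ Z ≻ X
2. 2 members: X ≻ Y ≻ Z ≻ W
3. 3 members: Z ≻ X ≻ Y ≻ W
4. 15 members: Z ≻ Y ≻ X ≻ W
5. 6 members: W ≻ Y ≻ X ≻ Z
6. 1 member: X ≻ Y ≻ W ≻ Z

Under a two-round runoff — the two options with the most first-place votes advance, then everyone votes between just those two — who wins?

Round 1 first-place votes: W 14, Y 0, Z 18, X 3.
Z and W advance.
Runoff: Z is preferred to W by 20 voters; W by 15.
Z wins the runoff.

Z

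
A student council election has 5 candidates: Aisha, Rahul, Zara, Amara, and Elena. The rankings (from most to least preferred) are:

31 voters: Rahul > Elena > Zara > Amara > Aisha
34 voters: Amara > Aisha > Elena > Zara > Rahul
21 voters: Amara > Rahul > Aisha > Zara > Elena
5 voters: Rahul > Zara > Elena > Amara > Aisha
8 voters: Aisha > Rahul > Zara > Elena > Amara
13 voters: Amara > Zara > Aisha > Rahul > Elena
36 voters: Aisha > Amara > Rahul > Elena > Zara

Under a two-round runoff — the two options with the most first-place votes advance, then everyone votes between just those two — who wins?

Round 1 first-place votes: Aisha 44, Rahul 36, Zara 0, Amara 68, Elena 0.
Amara and Aisha advance.
Runoff: Amara is preferred to Aisha by 104 voters; Aisha by 44.
Amara wins the runoff.

Amara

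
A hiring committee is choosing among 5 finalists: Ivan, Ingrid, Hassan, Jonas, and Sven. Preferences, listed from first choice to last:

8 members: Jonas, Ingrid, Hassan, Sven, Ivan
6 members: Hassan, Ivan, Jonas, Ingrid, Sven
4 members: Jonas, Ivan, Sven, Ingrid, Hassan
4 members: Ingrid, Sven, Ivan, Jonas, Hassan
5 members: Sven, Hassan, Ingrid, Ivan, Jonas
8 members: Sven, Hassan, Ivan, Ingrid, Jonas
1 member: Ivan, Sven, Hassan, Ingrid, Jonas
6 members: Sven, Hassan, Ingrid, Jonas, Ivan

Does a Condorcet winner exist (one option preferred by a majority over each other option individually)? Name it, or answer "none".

Sven vs Ivan: 31–11 for Sven.
Sven vs Ingrid: 24–18 for Sven.
Sven vs Hassan: 28–14 for Sven.
Sven vs Jonas: 24–18 for Sven.
Sven beats every other option head-to-head.

Sven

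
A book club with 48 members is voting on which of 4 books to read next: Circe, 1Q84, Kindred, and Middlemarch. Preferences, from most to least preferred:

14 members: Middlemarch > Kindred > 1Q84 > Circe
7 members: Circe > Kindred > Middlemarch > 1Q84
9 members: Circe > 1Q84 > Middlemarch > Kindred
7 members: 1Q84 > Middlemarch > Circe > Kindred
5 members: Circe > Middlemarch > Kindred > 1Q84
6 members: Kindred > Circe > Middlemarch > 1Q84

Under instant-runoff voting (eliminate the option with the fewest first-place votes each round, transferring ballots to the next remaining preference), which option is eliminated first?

Kindred

Round 1: Circe 21, 1Q84 7, Kindred 6, Middlemarch 14. Eliminate Kindred.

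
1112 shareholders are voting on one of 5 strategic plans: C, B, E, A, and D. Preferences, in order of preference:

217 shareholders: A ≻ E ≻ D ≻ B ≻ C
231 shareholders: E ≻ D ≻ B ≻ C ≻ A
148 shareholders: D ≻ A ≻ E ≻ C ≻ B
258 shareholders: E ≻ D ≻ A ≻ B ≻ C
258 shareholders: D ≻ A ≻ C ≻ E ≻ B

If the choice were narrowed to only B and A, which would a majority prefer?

A

Voters preferring B to A: 231; preferring A to B: 881.
A wins the head-to-head.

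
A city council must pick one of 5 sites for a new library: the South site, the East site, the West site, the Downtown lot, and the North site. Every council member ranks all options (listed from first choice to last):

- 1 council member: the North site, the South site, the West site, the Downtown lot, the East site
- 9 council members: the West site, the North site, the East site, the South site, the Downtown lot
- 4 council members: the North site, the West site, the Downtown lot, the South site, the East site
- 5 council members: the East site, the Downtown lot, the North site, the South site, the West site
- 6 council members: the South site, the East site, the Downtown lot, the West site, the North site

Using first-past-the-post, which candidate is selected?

First-place votes: the South site 6, the East site 5, the West site 9, the Downtown lot 0, the North site 5.
the West site has the most first-place votes.

the West site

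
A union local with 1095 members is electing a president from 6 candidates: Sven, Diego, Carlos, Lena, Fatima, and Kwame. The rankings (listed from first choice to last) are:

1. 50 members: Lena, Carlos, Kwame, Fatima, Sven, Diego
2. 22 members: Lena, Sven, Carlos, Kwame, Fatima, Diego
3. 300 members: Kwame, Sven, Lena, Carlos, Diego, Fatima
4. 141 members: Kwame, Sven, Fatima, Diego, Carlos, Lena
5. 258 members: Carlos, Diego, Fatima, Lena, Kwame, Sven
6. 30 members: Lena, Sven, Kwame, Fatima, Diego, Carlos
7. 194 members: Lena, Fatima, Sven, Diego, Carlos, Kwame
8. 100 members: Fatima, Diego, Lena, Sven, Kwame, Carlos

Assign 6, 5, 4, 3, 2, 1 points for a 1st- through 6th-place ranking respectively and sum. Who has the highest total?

Lena

Sven: 50·2 + 22·5 + 300·5 + 141·5 + 258·1 + 30·5 + 194·4 + 100·3 = 3899
Diego: 50·1 + 22·1 + 300·2 + 141·3 + 258·5 + 30·2 + 194·3 + 100·5 = 3527
Carlos: 50·5 + 22·4 + 300·3 + 141·2 + 258·6 + 30·1 + 194·2 + 100·1 = 3586
Lena: 50·6 + 22·6 + 300·4 + 141·1 + 258·3 + 30·6 + 194·6 + 100·4 = 4291
Fatima: 50·3 + 22·2 + 300·1 + 141·4 + 258·4 + 30·3 + 194·5 + 100·6 = 3750
Kwame: 50·4 + 22·3 + 300·6 + 141·6 + 258·2 + 30·4 + 194·1 + 100·2 = 3942
Lena has the highest Borda score (4291).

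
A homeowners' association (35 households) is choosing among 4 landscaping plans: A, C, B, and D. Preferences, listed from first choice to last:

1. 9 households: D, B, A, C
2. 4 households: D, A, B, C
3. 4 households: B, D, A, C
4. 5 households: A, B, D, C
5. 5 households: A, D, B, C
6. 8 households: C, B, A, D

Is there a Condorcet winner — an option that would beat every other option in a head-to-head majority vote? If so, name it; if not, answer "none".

none

Checking pairwise contests:
B beats A 21–14.
A beats C 27–8.
D beats B 18–17.
A beats D 18–17.
Every option loses at least one head-to-head, so there is no Condorcet winner.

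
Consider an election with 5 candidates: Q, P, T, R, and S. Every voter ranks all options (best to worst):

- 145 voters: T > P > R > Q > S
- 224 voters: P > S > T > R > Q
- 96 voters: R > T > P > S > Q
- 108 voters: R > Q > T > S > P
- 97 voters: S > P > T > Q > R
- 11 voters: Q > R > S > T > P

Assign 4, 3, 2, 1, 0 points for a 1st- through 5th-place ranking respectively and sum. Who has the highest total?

Q: 145·1 + 224·0 + 96·0 + 108·3 + 97·1 + 11·4 = 610
P: 145·3 + 224·4 + 96·2 + 108·0 + 97·3 + 11·0 = 1814
T: 145·4 + 224·2 + 96·3 + 108·2 + 97·2 + 11·1 = 1737
R: 145·2 + 224·1 + 96·4 + 108·4 + 97·0 + 11·3 = 1363
S: 145·0 + 224·3 + 96·1 + 108·1 + 97·4 + 11·2 = 1286
P has the highest Borda score (1814).

P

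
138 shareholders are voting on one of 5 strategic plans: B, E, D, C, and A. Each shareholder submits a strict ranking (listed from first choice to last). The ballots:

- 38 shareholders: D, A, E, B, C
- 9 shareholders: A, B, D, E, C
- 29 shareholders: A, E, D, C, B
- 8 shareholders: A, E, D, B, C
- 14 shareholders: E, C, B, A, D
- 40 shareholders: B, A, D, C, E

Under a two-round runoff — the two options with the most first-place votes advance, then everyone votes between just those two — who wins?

Round 1 first-place votes: B 40, E 14, D 38, C 0, A 46.
A and B advance.
Runoff: A is preferred to B by 84 voters; B by 54.
A wins the runoff.

A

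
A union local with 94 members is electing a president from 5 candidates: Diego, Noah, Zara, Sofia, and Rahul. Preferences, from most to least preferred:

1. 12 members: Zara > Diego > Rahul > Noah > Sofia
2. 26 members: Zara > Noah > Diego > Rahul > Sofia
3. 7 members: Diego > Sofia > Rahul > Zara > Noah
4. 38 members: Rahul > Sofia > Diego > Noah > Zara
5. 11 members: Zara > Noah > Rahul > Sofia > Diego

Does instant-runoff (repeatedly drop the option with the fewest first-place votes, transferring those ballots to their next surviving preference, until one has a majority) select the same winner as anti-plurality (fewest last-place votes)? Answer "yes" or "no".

no

Instant-runoff — R1 Diego 7, Noah 0, Zara 49, Sofia 0, Rahul 38 (Zara winner). Winner: Zara.
Anti-plurality — last-place votes: Diego 11, Noah 7, Zara 38, Sofia 38, Rahul 0. Winner: Rahul.
The two methods disagree.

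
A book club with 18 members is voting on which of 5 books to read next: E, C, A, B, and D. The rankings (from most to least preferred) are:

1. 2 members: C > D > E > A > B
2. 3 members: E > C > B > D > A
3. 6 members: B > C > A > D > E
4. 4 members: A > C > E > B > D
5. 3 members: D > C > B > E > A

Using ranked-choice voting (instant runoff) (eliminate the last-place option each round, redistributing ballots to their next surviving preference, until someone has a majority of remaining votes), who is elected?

B

Round 1: E 3, C 2, A 4, B 6, D 3. Eliminate C.
Round 2: E 3, A 4, B 6, D 5. Eliminate E.
Round 3: A 4, B 9, D 5. Eliminate A.
Round 4: B 13, D 5. B has a majority.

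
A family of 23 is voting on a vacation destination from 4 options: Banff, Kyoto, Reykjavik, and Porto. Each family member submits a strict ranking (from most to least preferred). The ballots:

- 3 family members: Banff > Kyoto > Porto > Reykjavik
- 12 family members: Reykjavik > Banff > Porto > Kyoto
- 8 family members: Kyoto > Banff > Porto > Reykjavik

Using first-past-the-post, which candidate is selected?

First-place votes: Banff 3, Kyoto 8, Reykjavik 12, Porto 0.
Reykjavik has the most first-place votes.

Reykjavik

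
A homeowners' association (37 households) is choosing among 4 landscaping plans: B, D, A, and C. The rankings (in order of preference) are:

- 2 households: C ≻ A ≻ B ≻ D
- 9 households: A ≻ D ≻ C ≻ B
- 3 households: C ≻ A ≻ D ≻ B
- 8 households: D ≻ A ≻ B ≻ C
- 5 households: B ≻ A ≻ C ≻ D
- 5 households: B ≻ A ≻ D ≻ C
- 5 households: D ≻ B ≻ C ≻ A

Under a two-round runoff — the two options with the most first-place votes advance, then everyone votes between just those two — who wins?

Round 1 first-place votes: B 10, D 13, A 9, C 5.
D and B advance.
Runoff: D is preferred to B by 25 voters; B by 12.
D wins the runoff.

D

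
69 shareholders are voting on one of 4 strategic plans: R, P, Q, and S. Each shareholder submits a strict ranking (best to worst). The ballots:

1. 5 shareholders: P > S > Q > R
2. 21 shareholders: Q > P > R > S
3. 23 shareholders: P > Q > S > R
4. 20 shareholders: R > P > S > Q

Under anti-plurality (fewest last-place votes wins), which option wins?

Last-place votes: R 28, P 0, Q 20, S 21.
P is ranked last by the fewest voters, so P wins.

P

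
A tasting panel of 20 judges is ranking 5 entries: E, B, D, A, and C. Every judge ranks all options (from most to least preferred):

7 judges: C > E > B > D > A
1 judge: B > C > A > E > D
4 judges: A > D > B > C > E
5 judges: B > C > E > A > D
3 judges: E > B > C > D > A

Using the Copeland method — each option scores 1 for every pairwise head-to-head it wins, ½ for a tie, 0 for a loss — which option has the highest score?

E: beats D and A; ties B; loses to C → score 2.5.
B: beats D, A, and C; ties E → score 3.5.
D: ties A; loses to E, B, and C → score 0.5.
A: ties D; loses to E, B, and C → score 0.5.
C: beats E, D, and A; loses to B → score 3.
B has the best pairwise record.

B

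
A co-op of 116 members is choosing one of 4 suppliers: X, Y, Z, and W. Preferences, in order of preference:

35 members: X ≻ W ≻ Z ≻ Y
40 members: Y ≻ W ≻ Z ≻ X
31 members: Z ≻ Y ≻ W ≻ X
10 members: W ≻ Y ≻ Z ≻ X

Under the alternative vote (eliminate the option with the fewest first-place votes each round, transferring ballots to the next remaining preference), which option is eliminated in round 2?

Z

Round 1: X 35, Y 40, Z 31, W 10. Eliminate W.
Round 2: X 35, Y 50, Z 31. Eliminate Z.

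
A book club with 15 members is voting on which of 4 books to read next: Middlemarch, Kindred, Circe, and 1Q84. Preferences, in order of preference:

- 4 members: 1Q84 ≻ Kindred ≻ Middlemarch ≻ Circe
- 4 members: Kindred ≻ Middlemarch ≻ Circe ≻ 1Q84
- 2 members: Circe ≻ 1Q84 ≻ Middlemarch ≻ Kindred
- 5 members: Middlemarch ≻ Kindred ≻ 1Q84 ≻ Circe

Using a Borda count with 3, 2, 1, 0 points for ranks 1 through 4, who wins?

Kindred

Middlemarch: 4·1 + 4·2 + 2·1 + 5·3 = 29
Kindred: 4·2 + 4·3 + 2·0 + 5·2 = 30
Circe: 4·0 + 4·1 + 2·3 + 5·0 = 10
1Q84: 4·3 + 4·0 + 2·2 + 5·1 = 21
Kindred has the highest Borda score (30).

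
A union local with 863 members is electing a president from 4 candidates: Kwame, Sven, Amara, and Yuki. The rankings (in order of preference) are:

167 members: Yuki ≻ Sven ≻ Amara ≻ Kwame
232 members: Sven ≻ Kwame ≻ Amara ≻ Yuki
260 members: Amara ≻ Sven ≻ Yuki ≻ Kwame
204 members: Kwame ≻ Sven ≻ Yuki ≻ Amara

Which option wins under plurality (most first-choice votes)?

First-place votes: Kwame 204, Sven 232, Amara 260, Yuki 167.
Amara has the most first-place votes.

Amara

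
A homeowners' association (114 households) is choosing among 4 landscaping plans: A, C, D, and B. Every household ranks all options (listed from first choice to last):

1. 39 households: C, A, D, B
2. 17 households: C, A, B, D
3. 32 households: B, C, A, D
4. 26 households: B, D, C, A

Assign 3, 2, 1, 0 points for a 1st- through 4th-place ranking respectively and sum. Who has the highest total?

A: 39·2 + 17·2 + 32·1 + 26·0 = 144
C: 39·3 + 17·3 + 32·2 + 26·1 = 258
D: 39·1 + 17·0 + 32·0 + 26·2 = 91
B: 39·0 + 17·1 + 32·3 + 26·3 = 191
C has the highest Borda score (258).

C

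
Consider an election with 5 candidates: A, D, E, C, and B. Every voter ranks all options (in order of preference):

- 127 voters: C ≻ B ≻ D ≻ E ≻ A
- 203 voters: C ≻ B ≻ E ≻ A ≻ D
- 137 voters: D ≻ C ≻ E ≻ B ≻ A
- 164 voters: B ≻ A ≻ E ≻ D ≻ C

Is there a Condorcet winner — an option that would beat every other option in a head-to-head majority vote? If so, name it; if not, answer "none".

C

C vs A: 467–164 for C.
C vs D: 330–301 for C.
C vs E: 467–164 for C.
C vs B: 467–164 for C.
C beats every other option head-to-head.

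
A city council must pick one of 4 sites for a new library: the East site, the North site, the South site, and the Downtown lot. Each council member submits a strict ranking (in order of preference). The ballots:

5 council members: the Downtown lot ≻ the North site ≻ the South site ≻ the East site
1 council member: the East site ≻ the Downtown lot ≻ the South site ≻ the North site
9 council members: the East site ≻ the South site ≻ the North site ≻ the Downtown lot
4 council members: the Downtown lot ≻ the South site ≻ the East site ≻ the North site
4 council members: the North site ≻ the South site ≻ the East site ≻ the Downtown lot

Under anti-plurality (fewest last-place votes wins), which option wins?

Last-place votes: the East site 5, the North site 5, the South site 0, the Downtown lot 13.
the South site is ranked last by the fewest voters, so the South site wins.

the South site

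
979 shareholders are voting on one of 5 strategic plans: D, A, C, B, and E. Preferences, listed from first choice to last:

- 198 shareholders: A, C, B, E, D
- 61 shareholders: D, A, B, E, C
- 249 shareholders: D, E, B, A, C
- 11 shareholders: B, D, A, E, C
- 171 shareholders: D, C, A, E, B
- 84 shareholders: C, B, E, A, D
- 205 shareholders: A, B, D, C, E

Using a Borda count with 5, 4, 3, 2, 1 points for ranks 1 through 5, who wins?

A

D: 198·1 + 61·5 + 249·5 + 11·4 + 171·5 + 84·1 + 205·3 = 3346
A: 198·5 + 61·4 + 249·2 + 11·3 + 171·3 + 84·2 + 205·5 = 3471
C: 198·4 + 61·1 + 249·1 + 11·1 + 171·4 + 84·5 + 205·2 = 2627
B: 198·3 + 61·3 + 249·3 + 11·5 + 171·1 + 84·4 + 205·4 = 2906
E: 198·2 + 61·2 + 249·4 + 11·2 + 171·2 + 84·3 + 205·1 = 2335
A has the highest Borda score (3471).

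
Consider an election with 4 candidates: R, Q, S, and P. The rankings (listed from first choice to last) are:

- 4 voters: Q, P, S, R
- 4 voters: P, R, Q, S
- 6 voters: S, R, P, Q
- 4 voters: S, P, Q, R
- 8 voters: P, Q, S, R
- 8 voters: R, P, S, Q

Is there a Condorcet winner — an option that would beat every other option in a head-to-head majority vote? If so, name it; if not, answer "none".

P

P vs R: 20–14 for P.
P vs Q: 30–4 for P.
P vs S: 24–10 for P.
P beats every other option head-to-head.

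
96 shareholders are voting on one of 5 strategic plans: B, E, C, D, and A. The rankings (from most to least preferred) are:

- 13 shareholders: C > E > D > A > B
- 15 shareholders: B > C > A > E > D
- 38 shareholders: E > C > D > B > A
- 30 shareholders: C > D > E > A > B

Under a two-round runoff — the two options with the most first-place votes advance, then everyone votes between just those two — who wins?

C

Round 1 first-place votes: B 15, E 38, C 43, D 0, A 0.
C and E advance.
Runoff: C is preferred to E by 58 voters; E by 38.
C wins the runoff.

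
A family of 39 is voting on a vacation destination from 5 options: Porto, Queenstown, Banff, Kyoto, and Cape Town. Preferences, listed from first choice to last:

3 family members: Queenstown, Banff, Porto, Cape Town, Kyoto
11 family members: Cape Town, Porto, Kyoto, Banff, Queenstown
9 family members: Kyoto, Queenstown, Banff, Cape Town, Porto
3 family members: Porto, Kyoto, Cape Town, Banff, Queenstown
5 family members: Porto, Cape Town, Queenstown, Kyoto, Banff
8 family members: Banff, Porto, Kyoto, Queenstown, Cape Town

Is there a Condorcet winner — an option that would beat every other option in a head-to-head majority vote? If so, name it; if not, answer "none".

none

Checking pairwise contests:
Banff beats Porto 20–19.
Porto beats Queenstown 27–12.
Kyoto beats Banff 28–11.
Porto beats Kyoto 30–9.
Queenstown beats Cape Town 20–19.
Every option loses at least one head-to-head, so there is no Condorcet winner.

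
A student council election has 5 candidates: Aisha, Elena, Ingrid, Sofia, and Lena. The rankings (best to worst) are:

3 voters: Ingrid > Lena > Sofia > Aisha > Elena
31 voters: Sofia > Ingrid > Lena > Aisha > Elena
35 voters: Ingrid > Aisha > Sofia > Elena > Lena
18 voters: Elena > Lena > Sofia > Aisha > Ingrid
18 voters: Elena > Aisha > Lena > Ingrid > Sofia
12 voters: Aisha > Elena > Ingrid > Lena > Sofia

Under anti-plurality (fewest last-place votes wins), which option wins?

Last-place votes: Aisha 0, Elena 34, Ingrid 18, Sofia 30, Lena 35.
Aisha is ranked last by the fewest voters, so Aisha wins.

Aisha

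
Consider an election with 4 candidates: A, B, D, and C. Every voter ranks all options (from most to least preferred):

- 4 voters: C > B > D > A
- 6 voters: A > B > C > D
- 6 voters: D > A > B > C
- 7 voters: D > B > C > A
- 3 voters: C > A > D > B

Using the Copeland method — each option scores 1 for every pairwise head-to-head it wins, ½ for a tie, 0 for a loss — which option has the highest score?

A: beats B; loses to D and C → score 1.
B: beats C; loses to A and D → score 1.
D: beats A and B; ties C → score 2.5.
C: beats A; ties D; loses to B → score 1.5.
D has the best pairwise record.

D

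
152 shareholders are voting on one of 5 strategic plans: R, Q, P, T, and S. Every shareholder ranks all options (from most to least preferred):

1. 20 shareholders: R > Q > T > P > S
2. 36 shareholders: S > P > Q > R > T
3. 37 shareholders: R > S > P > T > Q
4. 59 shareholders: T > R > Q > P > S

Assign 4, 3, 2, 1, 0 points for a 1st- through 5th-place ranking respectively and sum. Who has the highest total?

R: 20·4 + 36·1 + 37·4 + 59·3 = 441
Q: 20·3 + 36·2 + 37·0 + 59·2 = 250
P: 20·1 + 36·3 + 37·2 + 59·1 = 261
T: 20·2 + 36·0 + 37·1 + 59·4 = 313
S: 20·0 + 36·4 + 37·3 + 59·0 = 255
R has the highest Borda score (441).

R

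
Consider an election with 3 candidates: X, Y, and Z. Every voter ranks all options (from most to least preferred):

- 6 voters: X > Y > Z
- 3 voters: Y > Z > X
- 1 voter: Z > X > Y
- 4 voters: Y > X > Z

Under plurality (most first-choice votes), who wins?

Y

First-place votes: X 6, Y 7, Z 1.
Y has the most first-place votes.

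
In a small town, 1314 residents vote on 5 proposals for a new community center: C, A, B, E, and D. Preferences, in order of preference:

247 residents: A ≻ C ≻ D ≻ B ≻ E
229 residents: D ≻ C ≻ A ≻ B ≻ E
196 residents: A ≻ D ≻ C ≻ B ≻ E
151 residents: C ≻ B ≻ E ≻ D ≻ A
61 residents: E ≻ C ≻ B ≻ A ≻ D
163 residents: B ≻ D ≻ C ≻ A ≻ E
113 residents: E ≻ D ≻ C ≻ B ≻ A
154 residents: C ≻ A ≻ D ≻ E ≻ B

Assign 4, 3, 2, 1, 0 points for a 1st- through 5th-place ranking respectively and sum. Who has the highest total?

C: 247·3 + 229·3 + 196·2 + 151·4 + 61·3 + 163·2 + 113·2 + 154·4 = 3775
A: 247·4 + 229·2 + 196·4 + 151·0 + 61·1 + 163·1 + 113·0 + 154·3 = 2916
B: 247·1 + 229·1 + 196·1 + 151·3 + 61·2 + 163·4 + 113·1 + 154·0 = 2012
E: 247·0 + 229·0 + 196·0 + 151·2 + 61·4 + 163·0 + 113·4 + 154·1 = 1152
D: 247·2 + 229·4 + 196·3 + 151·1 + 61·0 + 163·3 + 113·3 + 154·2 = 3285
C has the highest Borda score (3775).

C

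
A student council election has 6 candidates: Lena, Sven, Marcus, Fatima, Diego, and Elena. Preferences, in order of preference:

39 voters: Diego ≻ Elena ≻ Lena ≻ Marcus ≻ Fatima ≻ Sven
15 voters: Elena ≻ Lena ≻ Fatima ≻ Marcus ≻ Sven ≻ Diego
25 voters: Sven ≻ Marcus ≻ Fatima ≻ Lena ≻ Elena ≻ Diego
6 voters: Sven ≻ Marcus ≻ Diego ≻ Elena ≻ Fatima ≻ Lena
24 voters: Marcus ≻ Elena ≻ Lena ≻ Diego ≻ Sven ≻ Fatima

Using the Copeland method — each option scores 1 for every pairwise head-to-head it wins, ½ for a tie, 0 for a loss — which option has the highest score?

Marcus

Lena: beats Sven, Fatima, and Diego; loses to Marcus and Elena → score 3.
Sven: beats Fatima; loses to Lena, Marcus, Diego, and Elena → score 1.
Marcus: beats Lena, Sven, Fatima, Diego, and Elena → score 5.
Fatima: loses to Lena, Sven, Marcus, Diego, and Elena → score 0.
Diego: beats Sven and Fatima; loses to Lena, Marcus, and Elena → score 2.
Elena: beats Lena, Sven, Fatima, and Diego; loses to Marcus → score 4.
Marcus has the best pairwise record.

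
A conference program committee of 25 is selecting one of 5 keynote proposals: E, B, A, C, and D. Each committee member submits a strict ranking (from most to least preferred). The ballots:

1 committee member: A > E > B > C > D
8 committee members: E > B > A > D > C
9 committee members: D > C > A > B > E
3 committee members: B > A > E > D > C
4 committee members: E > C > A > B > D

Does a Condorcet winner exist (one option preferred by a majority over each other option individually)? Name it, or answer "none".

none

Checking pairwise contests:
A beats E 13–12.
E beats B 13–12.
C beats A 13–12.
E beats C 16–9.
E beats D 16–9.
Every option loses at least one head-to-head, so there is no Condorcet winner.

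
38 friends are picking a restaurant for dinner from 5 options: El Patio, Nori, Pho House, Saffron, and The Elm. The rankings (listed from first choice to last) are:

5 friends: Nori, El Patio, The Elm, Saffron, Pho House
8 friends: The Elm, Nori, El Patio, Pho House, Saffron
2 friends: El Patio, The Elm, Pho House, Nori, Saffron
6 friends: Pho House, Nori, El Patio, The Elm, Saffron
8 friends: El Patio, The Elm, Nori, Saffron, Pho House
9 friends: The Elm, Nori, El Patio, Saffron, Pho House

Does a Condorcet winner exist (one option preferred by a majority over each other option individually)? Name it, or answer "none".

none

Checking pairwise contests:
Nori beats El Patio 28–10.
The Elm beats Nori 27–11.
El Patio beats Pho House 32–6.
El Patio beats Saffron 38–0.
El Patio beats The Elm 21–17.
Every option loses at least one head-to-head, so there is no Condorcet winner.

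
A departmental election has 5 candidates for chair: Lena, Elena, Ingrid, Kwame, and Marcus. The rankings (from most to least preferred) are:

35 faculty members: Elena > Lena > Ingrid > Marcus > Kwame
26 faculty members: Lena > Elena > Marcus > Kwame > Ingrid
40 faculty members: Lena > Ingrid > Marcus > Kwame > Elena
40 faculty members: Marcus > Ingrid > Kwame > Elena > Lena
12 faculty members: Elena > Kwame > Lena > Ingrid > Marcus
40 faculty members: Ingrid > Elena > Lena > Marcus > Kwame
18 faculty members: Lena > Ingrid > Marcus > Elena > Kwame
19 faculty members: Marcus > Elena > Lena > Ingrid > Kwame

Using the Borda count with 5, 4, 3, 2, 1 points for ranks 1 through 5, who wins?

Lena: 35·4 + 26·5 + 40·5 + 40·1 + 12·3 + 40·3 + 18·5 + 19·3 = 813
Elena: 35·5 + 26·4 + 40·1 + 40·2 + 12·5 + 40·4 + 18·2 + 19·4 = 731
Ingrid: 35·3 + 26·1 + 40·4 + 40·4 + 12·2 + 40·5 + 18·4 + 19·2 = 785
Kwame: 35·1 + 26·2 + 40·2 + 40·3 + 12·4 + 40·1 + 18·1 + 19·1 = 412
Marcus: 35·2 + 26·3 + 40·3 + 40·5 + 12·1 + 40·2 + 18·3 + 19·5 = 709
Lena has the highest Borda score (813).

Lena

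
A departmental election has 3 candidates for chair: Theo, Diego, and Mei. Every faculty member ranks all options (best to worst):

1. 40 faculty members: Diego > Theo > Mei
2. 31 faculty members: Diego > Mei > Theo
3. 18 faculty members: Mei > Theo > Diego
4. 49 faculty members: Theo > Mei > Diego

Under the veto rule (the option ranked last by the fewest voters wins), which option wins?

Last-place votes: Theo 31, Diego 67, Mei 40.
Theo is ranked last by the fewest voters, so Theo wins.

Theo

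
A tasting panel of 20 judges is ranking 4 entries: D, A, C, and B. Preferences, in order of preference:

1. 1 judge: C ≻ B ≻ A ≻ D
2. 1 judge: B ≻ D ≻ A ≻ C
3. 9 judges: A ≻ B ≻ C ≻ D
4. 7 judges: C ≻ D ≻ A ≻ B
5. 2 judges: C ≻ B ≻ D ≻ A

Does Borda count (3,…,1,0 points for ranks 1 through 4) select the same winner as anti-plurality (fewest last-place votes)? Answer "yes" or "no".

yes

Borda — scores: D 18, A 36, C 39, B 27. Winner: C.
Anti-plurality — last-place votes: D 10, A 2, C 1, B 7. Winner: C.
The two methods agree.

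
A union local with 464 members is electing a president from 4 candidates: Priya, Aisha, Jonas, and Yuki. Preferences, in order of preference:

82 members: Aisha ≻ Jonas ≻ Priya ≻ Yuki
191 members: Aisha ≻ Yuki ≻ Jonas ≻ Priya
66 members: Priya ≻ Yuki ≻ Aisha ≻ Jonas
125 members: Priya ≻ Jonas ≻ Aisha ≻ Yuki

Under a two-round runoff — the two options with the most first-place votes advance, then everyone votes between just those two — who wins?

Round 1 first-place votes: Priya 191, Aisha 273, Jonas 0, Yuki 0.
Aisha and Priya advance.
Runoff: Aisha is preferred to Priya by 273 voters; Priya by 191.
Aisha wins the runoff.

Aisha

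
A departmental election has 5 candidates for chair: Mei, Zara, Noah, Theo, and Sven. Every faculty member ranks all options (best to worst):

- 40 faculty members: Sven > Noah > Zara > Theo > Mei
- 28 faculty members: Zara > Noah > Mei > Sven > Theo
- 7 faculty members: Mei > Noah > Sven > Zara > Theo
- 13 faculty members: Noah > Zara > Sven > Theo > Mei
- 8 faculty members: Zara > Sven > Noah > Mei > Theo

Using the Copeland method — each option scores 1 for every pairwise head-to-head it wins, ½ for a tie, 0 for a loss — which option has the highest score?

Mei: loses to Zara, Noah, Theo, and Sven → score 0.
Zara: beats Mei, Theo, and Sven; loses to Noah → score 3.
Noah: beats Mei, Zara, and Theo; ties Sven → score 3.5.
Theo: beats Mei; loses to Zara, Noah, and Sven → score 1.
Sven: beats Mei and Theo; ties Noah; loses to Zara → score 2.5.
Noah has the best pairwise record.

Noah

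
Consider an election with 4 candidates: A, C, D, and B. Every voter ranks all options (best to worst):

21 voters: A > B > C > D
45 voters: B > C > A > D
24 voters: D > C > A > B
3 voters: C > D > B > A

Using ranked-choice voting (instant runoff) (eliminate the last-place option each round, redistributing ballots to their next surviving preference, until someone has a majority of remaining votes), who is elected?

B

Round 1: A 21, C 3, D 24, B 45. Eliminate C.
Round 2: A 21, D 27, B 45. Eliminate A.
Round 3: D 27, B 66. B has a majority.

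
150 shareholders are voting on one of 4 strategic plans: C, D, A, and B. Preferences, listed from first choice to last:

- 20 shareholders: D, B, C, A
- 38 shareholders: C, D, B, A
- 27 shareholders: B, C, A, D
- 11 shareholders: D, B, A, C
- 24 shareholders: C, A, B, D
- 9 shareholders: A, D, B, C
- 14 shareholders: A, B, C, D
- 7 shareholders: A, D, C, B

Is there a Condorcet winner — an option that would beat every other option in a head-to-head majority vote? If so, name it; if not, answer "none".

Checking pairwise contests:
B beats C 81–69.
C beats D 103–47.
C beats A 109–41.
D beats B 85–65.
Every option loses at least one head-to-head, so there is no Condorcet winner.

none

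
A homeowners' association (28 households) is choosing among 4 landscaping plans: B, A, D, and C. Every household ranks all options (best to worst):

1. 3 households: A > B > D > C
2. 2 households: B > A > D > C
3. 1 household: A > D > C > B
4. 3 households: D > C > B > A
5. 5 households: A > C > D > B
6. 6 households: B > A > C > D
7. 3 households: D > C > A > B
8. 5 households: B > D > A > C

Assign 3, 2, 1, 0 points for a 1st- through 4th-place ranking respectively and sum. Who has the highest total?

A

B: 3·2 + 2·3 + 1·0 + 3·1 + 5·0 + 6·3 + 3·0 + 5·3 = 48
A: 3·3 + 2·2 + 1·3 + 3·0 + 5·3 + 6·2 + 3·1 + 5·1 = 51
D: 3·1 + 2·1 + 1·2 + 3·3 + 5·1 + 6·0 + 3·3 + 5·2 = 40
C: 3·0 + 2·0 + 1·1 + 3·2 + 5·2 + 6·1 + 3·2 + 5·0 = 29
A has the highest Borda score (51).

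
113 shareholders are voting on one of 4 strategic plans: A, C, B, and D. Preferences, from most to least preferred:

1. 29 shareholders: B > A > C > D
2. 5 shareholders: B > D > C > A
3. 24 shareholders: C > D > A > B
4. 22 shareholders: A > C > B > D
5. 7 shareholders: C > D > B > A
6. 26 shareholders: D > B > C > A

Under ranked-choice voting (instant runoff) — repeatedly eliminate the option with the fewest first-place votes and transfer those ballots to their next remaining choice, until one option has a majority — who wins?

Round 1: A 22, C 31, B 34, D 26. Eliminate A.
Round 2: C 53, B 34, D 26. Eliminate D.
Round 3: C 53, B 60. B has a majority.

B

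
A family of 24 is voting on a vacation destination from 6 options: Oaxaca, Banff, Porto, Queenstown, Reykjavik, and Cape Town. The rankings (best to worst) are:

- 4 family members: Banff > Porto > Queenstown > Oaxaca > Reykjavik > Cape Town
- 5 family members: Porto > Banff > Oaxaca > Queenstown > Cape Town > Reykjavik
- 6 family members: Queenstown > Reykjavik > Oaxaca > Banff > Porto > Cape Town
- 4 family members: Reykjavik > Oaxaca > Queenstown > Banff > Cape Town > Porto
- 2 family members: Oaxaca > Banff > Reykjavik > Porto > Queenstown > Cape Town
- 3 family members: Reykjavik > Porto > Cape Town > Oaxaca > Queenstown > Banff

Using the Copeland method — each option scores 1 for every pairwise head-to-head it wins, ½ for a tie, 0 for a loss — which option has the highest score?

Reykjavik

Oaxaca: beats Banff, Queenstown, and Cape Town; ties Porto; loses to Reykjavik → score 3.5.
Banff: beats Porto and Cape Town; loses to Oaxaca, Queenstown, and Reykjavik → score 2.
Porto: beats Queenstown and Cape Town; ties Oaxaca; loses to Banff and Reykjavik → score 2.5.
Queenstown: beats Banff, Reykjavik, and Cape Town; loses to Oaxaca and Porto → score 3.
Reykjavik: beats Oaxaca, Banff, Porto, and Cape Town; loses to Queenstown → score 4.
Cape Town: loses to Oaxaca, Banff, Porto, Queenstown, and Reykjavik → score 0.
Reykjavik has the best pairwise record.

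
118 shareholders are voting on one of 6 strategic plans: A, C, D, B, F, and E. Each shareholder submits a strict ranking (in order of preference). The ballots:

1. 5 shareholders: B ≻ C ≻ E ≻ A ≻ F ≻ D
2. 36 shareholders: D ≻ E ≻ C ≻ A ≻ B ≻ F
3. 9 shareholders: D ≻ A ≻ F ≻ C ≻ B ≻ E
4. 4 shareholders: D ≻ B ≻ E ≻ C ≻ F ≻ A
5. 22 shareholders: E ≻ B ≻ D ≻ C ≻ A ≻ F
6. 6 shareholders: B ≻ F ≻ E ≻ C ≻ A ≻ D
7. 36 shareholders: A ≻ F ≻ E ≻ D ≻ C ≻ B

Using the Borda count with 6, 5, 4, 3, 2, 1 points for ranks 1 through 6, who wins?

A: 5·3 + 36·3 + 9·5 + 4·1 + 22·2 + 6·2 + 36·6 = 444
C: 5·5 + 36·4 + 9·3 + 4·3 + 22·3 + 6·3 + 36·2 = 364
D: 5·1 + 36·6 + 9·6 + 4·6 + 22·4 + 6·1 + 36·3 = 501
B: 5·6 + 36·2 + 9·2 + 4·5 + 22·5 + 6·6 + 36·1 = 322
F: 5·2 + 36·1 + 9·4 + 4·2 + 22·1 + 6·5 + 36·5 = 322
E: 5·4 + 36·5 + 9·1 + 4·4 + 22·6 + 6·4 + 36·4 = 525
E has the highest Borda score (525).

E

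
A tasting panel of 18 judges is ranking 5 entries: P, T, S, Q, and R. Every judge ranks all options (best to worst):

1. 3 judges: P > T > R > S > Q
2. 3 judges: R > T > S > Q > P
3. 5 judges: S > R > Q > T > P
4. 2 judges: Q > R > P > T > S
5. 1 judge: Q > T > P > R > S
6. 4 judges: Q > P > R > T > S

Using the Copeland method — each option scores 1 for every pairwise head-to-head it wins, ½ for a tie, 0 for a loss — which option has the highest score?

P: beats S; ties T; loses to Q and R → score 1.5.
T: beats S; ties P; loses to Q and R → score 1.5.
S: beats Q; loses to P, T, and R → score 1.
Q: beats P and T; loses to S and R → score 2.
R: beats P, T, S, and Q → score 4.
R has the best pairwise record.

R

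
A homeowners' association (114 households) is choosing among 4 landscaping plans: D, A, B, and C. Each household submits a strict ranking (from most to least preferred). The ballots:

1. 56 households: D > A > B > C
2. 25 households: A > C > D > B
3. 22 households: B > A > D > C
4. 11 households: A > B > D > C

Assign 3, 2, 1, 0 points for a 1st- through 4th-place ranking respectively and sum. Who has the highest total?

D: 56·3 + 25·1 + 22·1 + 11·1 = 226
A: 56·2 + 25·3 + 22·2 + 11·3 = 264
B: 56·1 + 25·0 + 22·3 + 11·2 = 144
C: 56·0 + 25·2 + 22·0 + 11·0 = 50
A has the highest Borda score (264).

A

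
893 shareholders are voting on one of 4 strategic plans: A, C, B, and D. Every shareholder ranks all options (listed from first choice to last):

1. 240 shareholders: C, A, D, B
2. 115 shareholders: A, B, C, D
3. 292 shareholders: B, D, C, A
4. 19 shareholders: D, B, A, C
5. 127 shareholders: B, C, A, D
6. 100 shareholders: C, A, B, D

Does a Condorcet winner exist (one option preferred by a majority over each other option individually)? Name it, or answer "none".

Checking pairwise contests:
C beats A 759–134.
B beats C 553–340.
A beats B 455–438.
A beats D 582–311.
Every option loses at least one head-to-head, so there is no Condorcet winner.

none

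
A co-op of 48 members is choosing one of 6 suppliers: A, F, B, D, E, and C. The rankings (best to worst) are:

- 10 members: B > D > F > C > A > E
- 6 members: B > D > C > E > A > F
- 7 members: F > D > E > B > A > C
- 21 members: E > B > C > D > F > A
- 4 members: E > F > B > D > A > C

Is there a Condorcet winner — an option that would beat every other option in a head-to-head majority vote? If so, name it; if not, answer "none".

E vs A: 38–10 for E.
E vs F: 31–17 for E.
E vs B: 32–16 for E.
E vs D: 25–23 for E.
E vs C: 32–16 for E.
E beats every other option head-to-head.

E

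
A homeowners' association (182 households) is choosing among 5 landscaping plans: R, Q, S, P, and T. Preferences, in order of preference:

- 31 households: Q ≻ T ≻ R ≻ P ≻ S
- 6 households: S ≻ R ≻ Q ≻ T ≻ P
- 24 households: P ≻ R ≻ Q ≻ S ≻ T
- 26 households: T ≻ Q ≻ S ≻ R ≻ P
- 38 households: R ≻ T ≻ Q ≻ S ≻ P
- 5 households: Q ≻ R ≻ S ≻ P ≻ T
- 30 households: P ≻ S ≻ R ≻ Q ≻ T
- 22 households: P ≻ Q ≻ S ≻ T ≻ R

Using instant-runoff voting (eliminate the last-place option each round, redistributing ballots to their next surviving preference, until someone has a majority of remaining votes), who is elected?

Q

Round 1: R 38, Q 36, S 6, P 76, T 26. Eliminate S.
Round 2: R 44, Q 36, P 76, T 26. Eliminate T.
Round 3: R 44, Q 62, P 76. Eliminate R.
Round 4: Q 106, P 76. Q has a majority.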